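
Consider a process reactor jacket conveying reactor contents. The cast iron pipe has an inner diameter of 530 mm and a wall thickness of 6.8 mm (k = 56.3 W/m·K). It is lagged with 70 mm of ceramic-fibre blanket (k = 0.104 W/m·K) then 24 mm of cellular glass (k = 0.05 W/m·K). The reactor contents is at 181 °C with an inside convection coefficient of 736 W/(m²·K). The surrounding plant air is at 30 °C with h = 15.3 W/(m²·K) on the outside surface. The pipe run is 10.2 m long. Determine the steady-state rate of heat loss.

Q ≈ 2580 W

Cylindrical conduction, so R = ln(r₂/r₁)/(2πkL) per layer, in series:
R_inner film = 1/(h_i·2πr₁L) = 1/(736×2π×0.265×10.2) = 8×10^-5 K/W
R_cast iron pipe wall = ln(271.8/265)/(2π×56.3×10.2) = 7.022×10^-6 K/W
R_ceramic-fibre blanket = ln(341.8/271.8)/(2π×0.104×10.2) = 0.03438 K/W
R_cellular glass = ln(365.8/341.8)/(2π×0.05×10.2) = 0.02118 K/W
R_outer film = 1/(h_o·2πr_oL) = 1/(15.3×2π×0.3658×10.2) = 0.002788 K/W
R_total = 0.05843 K/W
Q = ΔT/R_total = 151/0.05843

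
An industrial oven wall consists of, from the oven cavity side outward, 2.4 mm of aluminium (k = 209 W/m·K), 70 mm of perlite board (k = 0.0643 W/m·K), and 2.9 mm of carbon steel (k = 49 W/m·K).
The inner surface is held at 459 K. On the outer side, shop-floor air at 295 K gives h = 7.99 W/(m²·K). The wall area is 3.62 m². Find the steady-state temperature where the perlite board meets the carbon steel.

Series thermal resistances:
R_aluminium = L/(kA) = 0.0024/(209×3.62) = 3.172×10^-6 K/W
R_perlite board = L/(kA) = 0.07/(0.0643×3.62) = 0.3007 K/W
R_carbon steel = L/(kA) = 0.0029/(49×3.62) = 1.635×10^-5 K/W
R_outer film = 1/(h_o·A) = 1/(7.99×3.62) = 0.03457 K/W
R_total = 0.3353 K/W;  Q = ΔT/R_total = 164/0.3353 = 489.1 W
T_interface = T_inner − Q·ΣR(inner→interface) = 459 − 489×0.3007

T ≈ 312 K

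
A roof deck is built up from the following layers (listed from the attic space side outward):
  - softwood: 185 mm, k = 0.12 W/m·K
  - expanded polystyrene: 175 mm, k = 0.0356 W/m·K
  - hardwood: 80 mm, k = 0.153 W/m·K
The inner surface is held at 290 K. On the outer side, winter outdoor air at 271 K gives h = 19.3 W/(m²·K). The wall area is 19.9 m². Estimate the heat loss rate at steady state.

Q ≈ 53.8 W

Treating each layer as a thermal resistance in series:
R_softwood = L/(kA) = 0.185/(0.12×19.9) = 0.07747 K/W
R_expanded polystyrene = L/(kA) = 0.175/(0.0356×19.9) = 0.247 K/W
R_hardwood = L/(kA) = 0.08/(0.153×19.9) = 0.02628 K/W
R_outer film = 1/(h_o·A) = 1/(19.3×19.9) = 0.002604 K/W
R_total = 0.3534 K/W
Q = ΔT / R_total = 19 / 0.3534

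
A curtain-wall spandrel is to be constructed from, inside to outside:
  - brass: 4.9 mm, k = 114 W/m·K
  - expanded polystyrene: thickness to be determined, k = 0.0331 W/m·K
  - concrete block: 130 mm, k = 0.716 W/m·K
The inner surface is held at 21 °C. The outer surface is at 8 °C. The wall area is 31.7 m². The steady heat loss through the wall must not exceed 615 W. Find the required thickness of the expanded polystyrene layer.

Using the resistance-network approach (series):
R_brass = L/(kA) = 0.0049/(114×31.7) = 1.356×10^-6 K/W
R_concrete block = L/(kA) = 0.13/(0.716×31.7) = 0.005728 K/W
Sum of the known resistances R_other = 0.005729 K/W
Required total resistance R_tot = ΔT/Q_allow = 13/615 = 0.02114 K/W
R_expanded polystyrene = R_tot − R_other = 0.01541 K/W
L = R·k·A = 0.01541×0.0331×31.7

L ≈ 16.2 mm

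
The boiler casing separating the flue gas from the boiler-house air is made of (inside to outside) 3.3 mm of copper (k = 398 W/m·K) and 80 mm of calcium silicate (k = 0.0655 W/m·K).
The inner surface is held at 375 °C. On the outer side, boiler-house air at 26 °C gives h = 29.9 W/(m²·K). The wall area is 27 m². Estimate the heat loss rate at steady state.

Q ≈ 7510 W

Series thermal resistances:
R_copper = L/(kA) = 0.0033/(398×27) = 3.071×10^-7 K/W
R_calcium silicate = L/(kA) = 0.08/(0.0655×27) = 0.04524 K/W
R_outer film = 1/(h_o·A) = 1/(29.9×27) = 0.001239 K/W
R_total = 0.04648 K/W
Q = ΔT / R_total = 349 / 0.04648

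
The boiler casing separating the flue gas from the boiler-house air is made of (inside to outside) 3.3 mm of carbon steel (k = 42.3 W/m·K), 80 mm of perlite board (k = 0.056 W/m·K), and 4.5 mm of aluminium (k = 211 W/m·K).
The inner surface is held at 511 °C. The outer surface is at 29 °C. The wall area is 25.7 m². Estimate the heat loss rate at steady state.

Q ≈ 8670 W

Treating each layer as a thermal resistance in series:
R_carbon steel = L/(kA) = 0.0033/(42.3×25.7) = 3.036×10^-6 K/W
R_perlite board = L/(kA) = 0.08/(0.056×25.7) = 0.05559 K/W
R_aluminium = L/(kA) = 0.0045/(211×25.7) = 8.298×10^-7 K/W
R_total = 0.05559 K/W
Q = ΔT / R_total = 482 / 0.05559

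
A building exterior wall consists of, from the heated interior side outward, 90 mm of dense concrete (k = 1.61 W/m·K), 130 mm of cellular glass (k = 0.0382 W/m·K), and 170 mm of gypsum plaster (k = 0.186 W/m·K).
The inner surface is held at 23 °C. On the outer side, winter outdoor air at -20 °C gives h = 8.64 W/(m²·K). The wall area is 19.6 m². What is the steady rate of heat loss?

Series thermal resistances:
R_dense concrete = L/(kA) = 0.09/(1.61×19.6) = 0.002852 K/W
R_cellular glass = L/(kA) = 0.13/(0.0382×19.6) = 0.1736 K/W
R_gypsum plaster = L/(kA) = 0.17/(0.186×19.6) = 0.04663 K/W
R_outer film = 1/(h_o·A) = 1/(8.64×19.6) = 0.005905 K/W
R_total = 0.229 K/W
Q = ΔT / R_total = 43 / 0.229

Q ≈ 188 W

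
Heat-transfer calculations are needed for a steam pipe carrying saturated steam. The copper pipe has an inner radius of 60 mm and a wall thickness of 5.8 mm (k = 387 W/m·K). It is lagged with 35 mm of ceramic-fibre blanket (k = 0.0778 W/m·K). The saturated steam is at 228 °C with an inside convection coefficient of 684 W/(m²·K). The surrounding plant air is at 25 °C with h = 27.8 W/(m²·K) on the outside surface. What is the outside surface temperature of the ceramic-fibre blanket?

For a radial system each layer contributes R = ln(r_out/r_in)/(2πkL); films add R = 1/(hA).
R_inner film = 1/(h_i·2πr₁L) = 1/(684×2π×0.06×1) = 0.003878 K/W
R_copper pipe wall = ln(65.8/60)/(2π×387×1) = 3.795×10^-5 K/W
R_ceramic-fibre blanket = ln(100.8/65.8)/(2π×0.0778×1) = 0.8725 K/W
R_outer film = 1/(h_o·2πr_oL) = 1/(27.8×2π×0.1008×1) = 0.0568 K/W
R_total = 0.9332 K/W
Q = ΔT/R_total = 203/0.9332
Q = 218 W/m
T_interface = T_inner − Q·ΣR(inner→interface) = 228 − 218×0.8764

T ≈ 37.4 °C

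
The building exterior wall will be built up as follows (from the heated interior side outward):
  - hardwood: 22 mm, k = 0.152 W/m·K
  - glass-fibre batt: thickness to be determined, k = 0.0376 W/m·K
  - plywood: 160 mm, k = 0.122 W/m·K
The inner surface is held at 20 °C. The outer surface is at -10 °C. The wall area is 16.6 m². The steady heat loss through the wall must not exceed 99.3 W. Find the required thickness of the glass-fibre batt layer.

Using the resistance-network approach (series):
R_hardwood = L/(kA) = 0.022/(0.152×16.6) = 0.008719 K/W
R_plywood = L/(kA) = 0.16/(0.122×16.6) = 0.079 K/W
Sum of the known resistances R_other = 0.08772 K/W
Required total resistance R_tot = ΔT/Q_allow = 30/99.3 = 0.3021 K/W
R_glass-fibre batt = R_tot − R_other = 0.2144 K/W
L = R·k·A = 0.2144×0.0376×16.6

L ≈ 134 mm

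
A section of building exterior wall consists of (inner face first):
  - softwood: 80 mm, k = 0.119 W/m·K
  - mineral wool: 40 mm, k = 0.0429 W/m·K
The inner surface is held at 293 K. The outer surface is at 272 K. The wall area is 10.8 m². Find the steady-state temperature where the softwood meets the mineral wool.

T ≈ 284 K

Model the wall as resistances in series:
R_softwood = L/(kA) = 0.08/(0.119×10.8) = 0.06225 K/W
R_mineral wool = L/(kA) = 0.04/(0.0429×10.8) = 0.08633 K/W
R_total = 0.1486 K/W;  Q = ΔT/R_total = 21/0.1486 = 141.3 W
T_interface = T_inner − Q·ΣR(inner→interface) = 293 − 141×0.06225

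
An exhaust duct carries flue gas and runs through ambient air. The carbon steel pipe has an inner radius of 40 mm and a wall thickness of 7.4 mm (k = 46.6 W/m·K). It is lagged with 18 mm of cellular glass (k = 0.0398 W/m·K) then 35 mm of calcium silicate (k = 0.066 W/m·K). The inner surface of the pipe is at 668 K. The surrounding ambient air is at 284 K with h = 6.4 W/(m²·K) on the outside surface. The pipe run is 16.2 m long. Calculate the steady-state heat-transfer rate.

Q ≈ 2420 W

Cylindrical conduction, so R = ln(r₂/r₁)/(2πkL) per layer, in series:
R_carbon steel pipe wall = ln(47.4/40)/(2π×46.6×16.2) = 3.579×10^-5 K/W
R_cellular glass = ln(65.4/47.4)/(2π×0.0398×16.2) = 0.07946 K/W
R_calcium silicate = ln(100.4/65.4)/(2π×0.066×16.2) = 0.0638 K/W
R_outer film = 1/(h_o·2πr_oL) = 1/(6.4×2π×0.1004×16.2) = 0.01529 K/W
R_total = 0.1586 K/W
Q = ΔT/R_total = 384/0.1586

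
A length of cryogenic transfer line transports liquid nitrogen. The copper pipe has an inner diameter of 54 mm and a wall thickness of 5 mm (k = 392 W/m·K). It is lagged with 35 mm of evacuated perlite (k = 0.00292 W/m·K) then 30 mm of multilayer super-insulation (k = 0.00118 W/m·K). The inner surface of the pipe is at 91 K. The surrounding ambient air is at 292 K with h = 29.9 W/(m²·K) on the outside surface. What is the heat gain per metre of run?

Per-layer cylindrical resistances, series-summed:
R_copper pipe wall = ln(32/27)/(2π×392×1) = 6.898×10^-5 K/W
R_evacuated perlite = ln(67/32)/(2π×0.00292×1) = 40.28 K/W
R_multilayer super-insulation = ln(97/67)/(2π×0.00118×1) = 49.91 K/W
R_outer film = 1/(h_o·2πr_oL) = 1/(29.9×2π×0.097×1) = 0.05488 K/W
R_total = 90.24 K/W
Q = ΔT/R_total = 201/90.24

q′ ≈ 2.23 W/m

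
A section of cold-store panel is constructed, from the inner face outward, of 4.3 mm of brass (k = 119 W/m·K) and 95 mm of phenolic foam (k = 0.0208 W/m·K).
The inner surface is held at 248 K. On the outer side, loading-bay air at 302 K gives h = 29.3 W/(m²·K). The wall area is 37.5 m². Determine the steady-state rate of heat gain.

Q ≈ 440 W

Treating each layer as a thermal resistance in series:
R_brass = L/(kA) = 0.0043/(119×37.5) = 9.636×10^-7 K/W
R_phenolic foam = L/(kA) = 0.095/(0.0208×37.5) = 0.1218 K/W
R_outer film = 1/(h_o·A) = 1/(29.3×37.5) = 9.101×10^-4 K/W
R_total = 0.1227 K/W
Q = ΔT / R_total = 54 / 0.1227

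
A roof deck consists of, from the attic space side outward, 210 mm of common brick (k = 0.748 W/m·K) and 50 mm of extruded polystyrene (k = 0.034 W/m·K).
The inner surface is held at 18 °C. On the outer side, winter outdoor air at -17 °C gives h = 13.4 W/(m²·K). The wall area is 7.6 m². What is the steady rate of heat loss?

Q ≈ 146 W

Using the resistance-network approach (series):
R_common brick = L/(kA) = 0.21/(0.748×7.6) = 0.03694 K/W
R_extruded polystyrene = L/(kA) = 0.05/(0.034×7.6) = 0.1935 K/W
R_outer film = 1/(h_o·A) = 1/(13.4×7.6) = 0.009819 K/W
R_total = 0.2403 K/W
Q = ΔT / R_total = 35 / 0.2403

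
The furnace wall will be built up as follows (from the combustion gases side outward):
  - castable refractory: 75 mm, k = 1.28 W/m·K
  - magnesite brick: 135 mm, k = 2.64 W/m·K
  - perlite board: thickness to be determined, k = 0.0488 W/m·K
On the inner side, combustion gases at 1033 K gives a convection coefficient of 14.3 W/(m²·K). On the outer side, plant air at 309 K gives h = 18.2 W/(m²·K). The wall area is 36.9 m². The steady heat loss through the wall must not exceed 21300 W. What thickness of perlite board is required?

Treating each layer as a thermal resistance in series:
R_inner film = 1/(h_i·A) = 1/(14.3×36.9) = 0.001895 K/W
R_castable refractory = L/(kA) = 0.075/(1.28×36.9) = 0.001588 K/W
R_magnesite brick = L/(kA) = 0.135/(2.64×36.9) = 0.001386 K/W
R_outer film = 1/(h_o·A) = 1/(18.2×36.9) = 0.001489 K/W
Sum of the known resistances R_other = 0.006358 K/W
Required total resistance R_tot = ΔT/Q_allow = 724/21300 = 0.03399 K/W
R_perlite board = R_tot − R_other = 0.02763 K/W
L = R·k·A = 0.02763×0.0488×36.9

L ≈ 49.8 mm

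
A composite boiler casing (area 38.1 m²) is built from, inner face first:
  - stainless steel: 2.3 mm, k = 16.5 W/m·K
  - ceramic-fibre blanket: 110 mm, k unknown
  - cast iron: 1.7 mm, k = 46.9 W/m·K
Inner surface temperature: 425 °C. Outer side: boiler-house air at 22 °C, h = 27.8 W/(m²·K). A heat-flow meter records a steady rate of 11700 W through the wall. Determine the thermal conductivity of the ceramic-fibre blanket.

Using the resistance-network approach (series):
R_stainless steel = L/(kA) = 0.0023/(16.5×38.1) = 3.659×10^-6 K/W
R_cast iron = L/(kA) = 0.0017/(46.9×38.1) = 9.514×10^-7 K/W
R_outer film = 1/(h_o·A) = 1/(27.8×38.1) = 9.441×10^-4 K/W
Sum of known resistances R_other = 9.487×10^-4 K/W
Total R = ΔT/Q = 403/11700 = 0.03444 K/W
R_ceramic-fibre blanket = R_total − R_other = 0.0335 K/W
k = L/(R·A) = 0.11/(0.0335×38.1)

k ≈ 0.0862 W/(m·K)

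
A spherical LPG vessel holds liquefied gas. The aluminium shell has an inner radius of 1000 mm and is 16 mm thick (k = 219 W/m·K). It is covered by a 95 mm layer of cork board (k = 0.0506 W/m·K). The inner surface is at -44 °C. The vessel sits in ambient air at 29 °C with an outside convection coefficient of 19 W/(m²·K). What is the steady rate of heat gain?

Each spherical layer contributes R = (1/r_i − 1/r_o)/(4πk):
R_aluminium shell = (1/1 − 1/1.016)/(4π×219) = 5.722×10^-6 K/W
R_cork board = (1/1.016 − 1/1.111)/(4π×0.0506) = 0.1324 K/W
R_outer film = 1/(h·4πr_o²) = 1/(19×4π×1.111²) = 0.003393 K/W
R_total = 0.1358 K/W
Q = ΔT/R_total = 73/0.1358

Q ≈ 538 W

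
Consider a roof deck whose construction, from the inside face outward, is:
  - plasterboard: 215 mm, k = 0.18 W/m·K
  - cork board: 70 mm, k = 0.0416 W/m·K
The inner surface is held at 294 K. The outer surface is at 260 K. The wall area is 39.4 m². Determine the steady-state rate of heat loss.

Q ≈ 466 W

Treating each layer as a thermal resistance in series:
R_plasterboard = L/(kA) = 0.215/(0.18×39.4) = 0.03032 K/W
R_cork board = L/(kA) = 0.07/(0.0416×39.4) = 0.04271 K/W
R_total = 0.07302 K/W
Q = ΔT / R_total = 34 / 0.07302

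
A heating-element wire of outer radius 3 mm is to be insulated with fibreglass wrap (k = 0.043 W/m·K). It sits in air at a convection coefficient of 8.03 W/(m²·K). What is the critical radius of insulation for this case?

For a cylinder r_cr = k/h = 0.043/8.03
r_cr = 5.35 mm; since the bare radius (3 mm) is below r_cr, adding a thin layer of insulation will *increase* heat loss.

r_cr ≈ 5.35 mm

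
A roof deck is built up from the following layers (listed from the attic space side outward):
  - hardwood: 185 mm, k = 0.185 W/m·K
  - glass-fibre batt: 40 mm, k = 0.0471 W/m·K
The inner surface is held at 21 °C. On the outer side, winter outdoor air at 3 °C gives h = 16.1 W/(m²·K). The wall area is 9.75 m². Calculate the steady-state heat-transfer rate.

Thermal resistances in series:
R_hardwood = L/(kA) = 0.185/(0.185×9.75) = 0.1026 K/W
R_glass-fibre batt = L/(kA) = 0.04/(0.0471×9.75) = 0.0871 K/W
R_outer film = 1/(h_o·A) = 1/(16.1×9.75) = 0.00637 K/W
R_total = 0.196 K/W
Q = ΔT / R_total = 18 / 0.196

Q ≈ 91.8 W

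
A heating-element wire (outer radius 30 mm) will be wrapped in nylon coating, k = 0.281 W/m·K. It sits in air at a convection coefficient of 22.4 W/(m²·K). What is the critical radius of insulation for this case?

For a cylinder r_cr = k/h = 0.281/22.4
r_cr = 12.5 mm; since the bare radius (30 mm) is above r_cr, any added insulation will reduce heat loss.

r_cr ≈ 12.5 mm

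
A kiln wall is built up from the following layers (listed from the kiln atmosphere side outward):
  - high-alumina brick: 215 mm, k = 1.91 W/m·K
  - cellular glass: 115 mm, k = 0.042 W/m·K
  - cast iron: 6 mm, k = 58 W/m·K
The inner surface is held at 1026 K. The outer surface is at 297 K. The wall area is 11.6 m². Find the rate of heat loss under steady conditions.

Using the resistance-network approach (series):
R_high-alumina brick = L/(kA) = 0.215/(1.91×11.6) = 0.009704 K/W
R_cellular glass = L/(kA) = 0.115/(0.042×11.6) = 0.236 K/W
R_cast iron = L/(kA) = 0.006/(58×11.6) = 8.918×10^-6 K/W
R_total = 0.2458 K/W
Q = ΔT / R_total = 729 / 0.2458

Q ≈ 2970 W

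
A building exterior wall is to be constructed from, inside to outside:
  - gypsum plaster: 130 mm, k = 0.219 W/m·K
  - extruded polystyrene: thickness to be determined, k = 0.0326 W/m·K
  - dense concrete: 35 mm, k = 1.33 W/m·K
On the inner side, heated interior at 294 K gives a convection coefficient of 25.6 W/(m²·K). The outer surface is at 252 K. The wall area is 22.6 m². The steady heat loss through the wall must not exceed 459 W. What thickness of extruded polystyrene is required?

Thermal resistances in series:
R_inner film = 1/(h_i·A) = 1/(25.6×22.6) = 0.001728 K/W
R_gypsum plaster = L/(kA) = 0.13/(0.219×22.6) = 0.02627 K/W
R_dense concrete = L/(kA) = 0.035/(1.33×22.6) = 0.001164 K/W
Sum of the known resistances R_other = 0.02916 K/W
Required total resistance R_tot = ΔT/Q_allow = 42/459 = 0.0915 K/W
R_extruded polystyrene = R_tot − R_other = 0.06234 K/W
L = R·k·A = 0.06234×0.0326×22.6

L ≈ 45.9 mm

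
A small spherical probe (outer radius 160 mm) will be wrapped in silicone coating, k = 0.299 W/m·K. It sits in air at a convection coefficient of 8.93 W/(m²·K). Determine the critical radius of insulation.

r_cr ≈ 67 mm

For a sphere r_cr = 2k/h = 2×0.299/8.93
r_cr = 67 mm; since the bare radius (160 mm) is above r_cr, any added insulation will reduce heat loss.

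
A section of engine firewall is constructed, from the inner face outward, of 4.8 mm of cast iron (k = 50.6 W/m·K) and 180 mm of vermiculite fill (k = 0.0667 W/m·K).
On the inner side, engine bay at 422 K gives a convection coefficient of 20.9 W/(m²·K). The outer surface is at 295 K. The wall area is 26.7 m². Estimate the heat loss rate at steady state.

Q ≈ 1230 W

Series thermal resistances:
R_inner film = 1/(h_i·A) = 1/(20.9×26.7) = 0.001792 K/W
R_cast iron = L/(kA) = 0.0048/(50.6×26.7) = 3.553×10^-6 K/W
R_vermiculite fill = L/(kA) = 0.18/(0.0667×26.7) = 0.1011 K/W
R_total = 0.1029 K/W
Q = ΔT / R_total = 127 / 0.1029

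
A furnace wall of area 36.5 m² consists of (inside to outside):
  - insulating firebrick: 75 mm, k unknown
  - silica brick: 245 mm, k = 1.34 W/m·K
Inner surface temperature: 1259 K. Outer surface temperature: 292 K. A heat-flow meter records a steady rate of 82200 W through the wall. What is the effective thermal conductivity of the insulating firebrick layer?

k ≈ 0.304 W/(m·K)

Model the wall as resistances in series:
R_silica brick = L/(kA) = 0.245/(1.34×36.5) = 0.005009 K/W
Sum of known resistances R_other = 0.005009 K/W
Total R = ΔT/Q = 967/82200 = 0.01176 K/W
R_insulating firebrick = R_total − R_other = 0.006755 K/W
k = L/(R·A) = 0.075/(0.006755×36.5)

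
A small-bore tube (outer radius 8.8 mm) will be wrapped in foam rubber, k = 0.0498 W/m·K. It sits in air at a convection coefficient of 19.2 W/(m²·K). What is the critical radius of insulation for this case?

r_cr ≈ 2.59 mm

For a cylinder r_cr = k/h = 0.0498/19.2
r_cr = 2.59 mm; since the bare radius (8.8 mm) is above r_cr, any added insulation will reduce heat loss.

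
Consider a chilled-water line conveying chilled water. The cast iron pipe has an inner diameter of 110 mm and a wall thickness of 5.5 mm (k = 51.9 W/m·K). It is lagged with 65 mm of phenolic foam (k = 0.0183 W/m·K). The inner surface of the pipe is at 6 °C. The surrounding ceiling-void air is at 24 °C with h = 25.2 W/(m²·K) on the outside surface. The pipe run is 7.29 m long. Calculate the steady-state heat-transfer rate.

Q ≈ 20.5 W

Treating each annulus and film as a series resistance:
R_cast iron pipe wall = ln(60.5/55)/(2π×51.9×7.29) = 4.009×10^-5 K/W
R_phenolic foam = ln(125.5/60.5)/(2π×0.0183×7.29) = 0.8705 K/W
R_outer film = 1/(h_o·2πr_oL) = 1/(25.2×2π×0.1255×7.29) = 0.006903 K/W
R_total = 0.8774 K/W
Q = ΔT/R_total = 18/0.8774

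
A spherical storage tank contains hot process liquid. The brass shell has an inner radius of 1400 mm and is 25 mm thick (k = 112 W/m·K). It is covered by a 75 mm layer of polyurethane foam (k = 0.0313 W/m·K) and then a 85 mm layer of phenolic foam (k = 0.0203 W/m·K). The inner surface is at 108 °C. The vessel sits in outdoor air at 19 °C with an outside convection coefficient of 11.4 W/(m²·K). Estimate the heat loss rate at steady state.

For a spherical shell R = (1/r₁ − 1/r₂)/(4πk); film R = 1/(h·4πr²). In series:
R_brass shell = (1/1.4 − 1/1.425)/(4π×112) = 8.904×10^-6 K/W
R_polyurethane foam = (1/1.425 − 1/1.5)/(4π×0.0313) = 0.08921 K/W
R_phenolic foam = (1/1.5 − 1/1.585)/(4π×0.0203) = 0.1401 K/W
R_outer film = 1/(h·4πr_o²) = 1/(11.4×4π×1.585²) = 0.002779 K/W
R_total = 0.2321 K/W
Q = ΔT/R_total = 89/0.2321

Q ≈ 383 W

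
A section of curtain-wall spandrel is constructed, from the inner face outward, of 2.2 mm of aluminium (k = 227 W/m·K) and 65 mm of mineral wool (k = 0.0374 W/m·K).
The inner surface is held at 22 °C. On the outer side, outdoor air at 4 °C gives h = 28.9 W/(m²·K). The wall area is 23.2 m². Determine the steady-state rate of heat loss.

Q ≈ 236 W

Treating each layer as a thermal resistance in series:
R_aluminium = L/(kA) = 0.0022/(227×23.2) = 4.177×10^-7 K/W
R_mineral wool = L/(kA) = 0.065/(0.0374×23.2) = 0.07491 K/W
R_outer film = 1/(h_o·A) = 1/(28.9×23.2) = 0.001491 K/W
R_total = 0.0764 K/W
Q = ΔT / R_total = 18 / 0.0764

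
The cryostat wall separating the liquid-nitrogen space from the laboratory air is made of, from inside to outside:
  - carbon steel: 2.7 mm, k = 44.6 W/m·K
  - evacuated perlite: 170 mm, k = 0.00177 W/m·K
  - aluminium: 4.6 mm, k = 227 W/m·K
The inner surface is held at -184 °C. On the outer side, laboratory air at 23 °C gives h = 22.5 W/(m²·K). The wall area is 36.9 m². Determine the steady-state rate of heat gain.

Q ≈ 79.5 W

Thermal resistances in series:
R_carbon steel = L/(kA) = 0.0027/(44.6×36.9) = 1.641×10^-6 K/W
R_evacuated perlite = L/(kA) = 0.17/(0.00177×36.9) = 2.603 K/W
R_aluminium = L/(kA) = 0.0046/(227×36.9) = 5.492×10^-7 K/W
R_outer film = 1/(h_o·A) = 1/(22.5×36.9) = 0.001204 K/W
R_total = 2.604 K/W
Q = ΔT / R_total = 207 / 2.604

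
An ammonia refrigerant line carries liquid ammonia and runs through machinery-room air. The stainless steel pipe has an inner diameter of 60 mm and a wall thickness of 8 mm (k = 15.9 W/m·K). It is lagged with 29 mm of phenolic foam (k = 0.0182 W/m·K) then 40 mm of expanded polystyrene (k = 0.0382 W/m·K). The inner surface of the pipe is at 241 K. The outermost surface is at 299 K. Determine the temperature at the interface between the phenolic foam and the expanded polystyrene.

T ≈ 283 K

For a radial system each layer contributes R = ln(r_out/r_in)/(2πkL); films add R = 1/(hA).
R_stainless steel pipe wall = ln(38/30)/(2π×15.9×1) = 0.002366 K/W
R_phenolic foam = ln(67/38)/(2π×0.0182×1) = 4.959 K/W
R_expanded polystyrene = ln(107/67)/(2π×0.0382×1) = 1.95 K/W
R_total = 6.912 K/W
Q = ΔT/R_total = 58/6.912
Q = 8.39 W/m
T_interface = T_inner + Q·ΣR(inner→interface) = 241 + 8.39×4.962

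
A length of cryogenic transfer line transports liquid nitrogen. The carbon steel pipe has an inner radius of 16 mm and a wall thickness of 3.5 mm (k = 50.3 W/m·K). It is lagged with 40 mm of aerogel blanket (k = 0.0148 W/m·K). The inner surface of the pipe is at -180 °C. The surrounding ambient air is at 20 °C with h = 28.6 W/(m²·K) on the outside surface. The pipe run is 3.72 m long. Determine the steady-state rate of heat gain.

Radial resistances (cylindrical: R_cond = ln(r_o/r_i)/(2πkL), R_conv = 1/(h·2πrL)):
R_carbon steel pipe wall = ln(19.5/16)/(2π×50.3×3.72) = 1.683×10^-4 K/W
R_aerogel blanket = ln(59.5/19.5)/(2π×0.0148×3.72) = 3.225 K/W
R_outer film = 1/(h_o·2πr_oL) = 1/(28.6×2π×0.0595×3.72) = 0.02514 K/W
R_total = 3.25 K/W
Q = ΔT/R_total = 200/3.25

Q ≈ 61.5 W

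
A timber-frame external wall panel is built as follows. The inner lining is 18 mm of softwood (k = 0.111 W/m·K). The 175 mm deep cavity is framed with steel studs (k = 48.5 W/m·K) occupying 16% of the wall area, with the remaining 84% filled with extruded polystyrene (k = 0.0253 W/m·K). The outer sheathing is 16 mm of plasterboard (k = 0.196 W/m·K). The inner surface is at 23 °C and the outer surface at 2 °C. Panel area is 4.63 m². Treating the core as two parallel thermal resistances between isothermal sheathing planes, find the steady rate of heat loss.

Sheathing layers in series; stud and cavity paths in parallel between them.
R_inner = 0.018/(0.111×4.63) = 0.03502 K/W
R_stud  = 0.175/(48.5×0.16×4.63) = 0.004871 K/W
R_cav   = 0.175/(0.0253×0.84×4.63) = 1.779 K/W
1/R_core = 1/R_stud + 1/R_cav → R_core = 0.004857 K/W
R_outer = 0.016/(0.196×4.63) = 0.01763 K/W
R_total = 0.05751 K/W
Q = ΔT/R_total = 21/0.05751

Q ≈ 365 W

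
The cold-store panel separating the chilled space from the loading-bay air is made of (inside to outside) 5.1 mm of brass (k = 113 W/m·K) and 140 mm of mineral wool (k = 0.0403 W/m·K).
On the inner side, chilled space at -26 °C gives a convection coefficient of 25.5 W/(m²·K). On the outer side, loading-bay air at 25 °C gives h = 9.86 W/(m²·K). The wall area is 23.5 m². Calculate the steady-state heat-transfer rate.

Q ≈ 332 W

Using the resistance-network approach (series):
R_inner film = 1/(h_i·A) = 1/(25.5×23.5) = 0.001669 K/W
R_brass = L/(kA) = 0.0051/(113×23.5) = 1.921×10^-6 K/W
R_mineral wool = L/(kA) = 0.14/(0.0403×23.5) = 0.1478 K/W
R_outer film = 1/(h_o·A) = 1/(9.86×23.5) = 0.004316 K/W
R_total = 0.1538 K/W
Q = ΔT / R_total = 51 / 0.1538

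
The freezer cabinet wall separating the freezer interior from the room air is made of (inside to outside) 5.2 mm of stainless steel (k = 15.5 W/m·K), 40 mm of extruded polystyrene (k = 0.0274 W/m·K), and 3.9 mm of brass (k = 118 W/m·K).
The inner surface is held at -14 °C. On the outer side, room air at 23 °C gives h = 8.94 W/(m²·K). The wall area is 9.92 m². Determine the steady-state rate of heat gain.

Q ≈ 233 W

Series thermal resistances:
R_stainless steel = L/(kA) = 0.0052/(15.5×9.92) = 3.382×10^-5 K/W
R_extruded polystyrene = L/(kA) = 0.04/(0.0274×9.92) = 0.1472 K/W
R_brass = L/(kA) = 0.0039/(118×9.92) = 3.332×10^-6 K/W
R_outer film = 1/(h_o·A) = 1/(8.94×9.92) = 0.01128 K/W
R_total = 0.1585 K/W
Q = ΔT / R_total = 37 / 0.1585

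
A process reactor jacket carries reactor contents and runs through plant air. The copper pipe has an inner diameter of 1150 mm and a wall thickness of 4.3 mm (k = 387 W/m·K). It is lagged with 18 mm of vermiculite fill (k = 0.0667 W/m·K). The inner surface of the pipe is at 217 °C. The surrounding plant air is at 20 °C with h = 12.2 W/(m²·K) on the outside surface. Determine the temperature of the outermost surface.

T ≈ 65.4 °C

For a radial system each layer contributes R = ln(r_out/r_in)/(2πkL); films add R = 1/(hA).
R_copper pipe wall = ln(579.3/575)/(2π×387×1) = 3.064×10^-6 K/W
R_vermiculite fill = ln(597.3/579.3)/(2π×0.0667×1) = 0.07301 K/W
R_outer film = 1/(h_o·2πr_oL) = 1/(12.2×2π×0.5973×1) = 0.02184 K/W
R_total = 0.09486 K/W
Q = ΔT/R_total = 197/0.09486
Q = 2080 W/m
T_interface = T_inner − Q·ΣR(inner→interface) = 217 − 2080×0.07302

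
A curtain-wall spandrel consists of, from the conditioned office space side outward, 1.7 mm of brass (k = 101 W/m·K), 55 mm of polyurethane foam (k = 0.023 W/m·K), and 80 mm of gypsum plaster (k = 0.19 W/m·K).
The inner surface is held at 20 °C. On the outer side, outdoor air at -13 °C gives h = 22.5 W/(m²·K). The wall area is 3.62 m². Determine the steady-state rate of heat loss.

Q ≈ 41.8 W

Treating each layer as a thermal resistance in series:
R_brass = L/(kA) = 0.0017/(101×3.62) = 4.65×10^-6 K/W
R_polyurethane foam = L/(kA) = 0.055/(0.023×3.62) = 0.6606 K/W
R_gypsum plaster = L/(kA) = 0.08/(0.19×3.62) = 0.1163 K/W
R_outer film = 1/(h_o·A) = 1/(22.5×3.62) = 0.01228 K/W
R_total = 0.7892 K/W
Q = ΔT / R_total = 33 / 0.7892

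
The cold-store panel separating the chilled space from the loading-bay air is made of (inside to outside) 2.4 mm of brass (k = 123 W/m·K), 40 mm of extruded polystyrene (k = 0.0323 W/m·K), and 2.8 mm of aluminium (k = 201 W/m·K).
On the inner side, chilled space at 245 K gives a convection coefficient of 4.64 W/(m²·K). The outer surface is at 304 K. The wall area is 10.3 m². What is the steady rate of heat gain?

Thermal resistances in series:
R_inner film = 1/(h_i·A) = 1/(4.64×10.3) = 0.02092 K/W
R_brass = L/(kA) = 0.0024/(123×10.3) = 1.894×10^-6 K/W
R_extruded polystyrene = L/(kA) = 0.04/(0.0323×10.3) = 0.1202 K/W
R_aluminium = L/(kA) = 0.0028/(201×10.3) = 1.352×10^-6 K/W
R_total = 0.1412 K/W
Q = ΔT / R_total = 59 / 0.1412

Q ≈ 418 W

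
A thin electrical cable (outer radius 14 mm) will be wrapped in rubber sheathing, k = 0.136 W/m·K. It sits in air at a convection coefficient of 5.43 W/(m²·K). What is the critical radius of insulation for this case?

r_cr ≈ 25 mm

For a cylinder r_cr = k/h = 0.136/5.43
r_cr = 25 mm; since the bare radius (14 mm) is below r_cr, adding a thin layer of insulation will *increase* heat loss.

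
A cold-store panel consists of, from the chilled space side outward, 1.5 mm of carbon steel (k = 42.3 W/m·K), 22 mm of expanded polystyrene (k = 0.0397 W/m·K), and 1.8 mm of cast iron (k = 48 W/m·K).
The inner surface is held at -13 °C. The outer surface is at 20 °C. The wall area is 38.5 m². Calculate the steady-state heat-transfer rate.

Q ≈ 2290 W

Using the resistance-network approach (series):
R_carbon steel = L/(kA) = 0.0015/(42.3×38.5) = 9.211×10^-7 K/W
R_expanded polystyrene = L/(kA) = 0.022/(0.0397×38.5) = 0.01439 K/W
R_cast iron = L/(kA) = 0.0018/(48×38.5) = 9.74×10^-7 K/W
R_total = 0.0144 K/W
Q = ΔT / R_total = 33 / 0.0144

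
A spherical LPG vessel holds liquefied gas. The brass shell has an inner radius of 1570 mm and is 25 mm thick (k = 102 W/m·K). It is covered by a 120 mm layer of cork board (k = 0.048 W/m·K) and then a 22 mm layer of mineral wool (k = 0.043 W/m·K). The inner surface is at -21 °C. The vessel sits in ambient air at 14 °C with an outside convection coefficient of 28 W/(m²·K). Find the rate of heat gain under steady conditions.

Q ≈ 401 W

Each spherical layer contributes R = (1/r_i − 1/r_o)/(4πk):
R_brass shell = (1/1.57 − 1/1.595)/(4π×102) = 7.789×10^-6 K/W
R_cork board = (1/1.595 − 1/1.715)/(4π×0.048) = 0.07273 K/W
R_mineral wool = (1/1.715 − 1/1.737)/(4π×0.043) = 0.01367 K/W
R_outer film = 1/(h·4πr_o²) = 1/(28×4π×1.737²) = 9.42×10^-4 K/W
R_total = 0.08735 K/W
Q = ΔT/R_total = 35/0.08735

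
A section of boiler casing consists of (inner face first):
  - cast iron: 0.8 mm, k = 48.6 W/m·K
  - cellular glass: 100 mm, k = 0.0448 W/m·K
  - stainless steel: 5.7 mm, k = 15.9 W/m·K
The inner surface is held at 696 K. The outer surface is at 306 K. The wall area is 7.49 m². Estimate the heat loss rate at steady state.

Series thermal resistances:
R_cast iron = L/(kA) = 0.0008/(48.6×7.49) = 2.198×10^-6 K/W
R_cellular glass = L/(kA) = 0.1/(0.0448×7.49) = 0.298 K/W
R_stainless steel = L/(kA) = 0.0057/(15.9×7.49) = 4.786×10^-5 K/W
R_total = 0.2981 K/W
Q = ΔT / R_total = 390 / 0.2981

Q ≈ 1310 W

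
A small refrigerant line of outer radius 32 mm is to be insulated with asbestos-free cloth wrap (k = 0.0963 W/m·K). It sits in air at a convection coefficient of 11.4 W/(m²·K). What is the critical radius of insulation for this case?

For a cylinder r_cr = k/h = 0.0963/11.4
r_cr = 8.45 mm; since the bare radius (32 mm) is above r_cr, any added insulation will reduce heat loss.

r_cr ≈ 8.45 mm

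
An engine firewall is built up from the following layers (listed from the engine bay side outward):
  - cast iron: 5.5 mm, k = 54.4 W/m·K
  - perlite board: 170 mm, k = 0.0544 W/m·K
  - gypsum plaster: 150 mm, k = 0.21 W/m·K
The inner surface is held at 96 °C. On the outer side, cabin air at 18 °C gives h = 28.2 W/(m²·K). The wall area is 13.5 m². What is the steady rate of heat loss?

Thermal resistances in series:
R_cast iron = L/(kA) = 0.0055/(54.4×13.5) = 7.489×10^-6 K/W
R_perlite board = L/(kA) = 0.17/(0.0544×13.5) = 0.2315 K/W
R_gypsum plaster = L/(kA) = 0.15/(0.21×13.5) = 0.05291 K/W
R_outer film = 1/(h_o·A) = 1/(28.2×13.5) = 0.002627 K/W
R_total = 0.287 K/W
Q = ΔT / R_total = 78 / 0.287

Q ≈ 272 W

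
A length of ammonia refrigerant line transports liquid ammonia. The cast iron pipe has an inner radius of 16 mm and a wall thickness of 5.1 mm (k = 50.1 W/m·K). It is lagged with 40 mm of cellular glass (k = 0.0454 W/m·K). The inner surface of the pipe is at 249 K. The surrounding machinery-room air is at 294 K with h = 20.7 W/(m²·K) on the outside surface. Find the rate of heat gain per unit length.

Radial resistances (cylindrical: R_cond = ln(r_o/r_i)/(2πkL), R_conv = 1/(h·2πrL)):
R_cast iron pipe wall = ln(21.1/16)/(2π×50.1×1) = 8.79×10^-4 K/W
R_cellular glass = ln(61.1/21.1)/(2π×0.0454×1) = 3.727 K/W
R_outer film = 1/(h_o·2πr_oL) = 1/(20.7×2π×0.0611×1) = 0.1258 K/W
R_total = 3.854 K/W
Q = ΔT/R_total = 45/3.854

q′ ≈ 11.7 W/m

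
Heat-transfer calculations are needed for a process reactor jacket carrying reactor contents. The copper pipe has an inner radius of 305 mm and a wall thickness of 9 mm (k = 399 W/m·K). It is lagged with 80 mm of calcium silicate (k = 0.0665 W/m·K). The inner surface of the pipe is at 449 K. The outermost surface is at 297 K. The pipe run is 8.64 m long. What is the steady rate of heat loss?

For a radial system each layer contributes R = ln(r_out/r_in)/(2πkL); films add R = 1/(hA).
R_copper pipe wall = ln(314/305)/(2π×399×8.64) = 1.343×10^-6 K/W
R_calcium silicate = ln(394/314)/(2π×0.0665×8.64) = 0.06287 K/W
R_total = 0.06287 K/W
Q = ΔT/R_total = 152/0.06287

Q ≈ 2420 W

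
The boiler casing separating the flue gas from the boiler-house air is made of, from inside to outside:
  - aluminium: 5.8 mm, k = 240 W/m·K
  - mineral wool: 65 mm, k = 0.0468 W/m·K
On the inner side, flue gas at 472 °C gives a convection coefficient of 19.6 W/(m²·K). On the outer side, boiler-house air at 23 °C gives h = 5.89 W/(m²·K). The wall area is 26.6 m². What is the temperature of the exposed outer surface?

T ≈ 70.4 °C

Treating each layer as a thermal resistance in series:
R_inner film = 1/(h_i·A) = 1/(19.6×26.6) = 0.001918 K/W
R_aluminium = L/(kA) = 0.0058/(240×26.6) = 9.085×10^-7 K/W
R_mineral wool = L/(kA) = 0.065/(0.0468×26.6) = 0.05221 K/W
R_outer film = 1/(h_o·A) = 1/(5.89×26.6) = 0.006383 K/W
R_total = 0.06052 K/W;  Q = ΔT/R_total = 449/0.06052 = 7420 W
T_interface = T_inner − Q·ΣR(inner→interface) = 472 − 7420×0.05413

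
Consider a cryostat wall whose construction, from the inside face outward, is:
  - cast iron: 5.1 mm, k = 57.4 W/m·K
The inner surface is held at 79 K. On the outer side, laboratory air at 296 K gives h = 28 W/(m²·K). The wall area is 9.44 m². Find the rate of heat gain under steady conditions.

Model the wall as resistances in series:
R_cast iron = L/(kA) = 0.0051/(57.4×9.44) = 9.412×10^-6 K/W
R_outer film = 1/(h_o·A) = 1/(28×9.44) = 0.003783 K/W
R_total = 0.003793 K/W
Q = ΔT / R_total = 217 / 0.003793

Q ≈ 57200 W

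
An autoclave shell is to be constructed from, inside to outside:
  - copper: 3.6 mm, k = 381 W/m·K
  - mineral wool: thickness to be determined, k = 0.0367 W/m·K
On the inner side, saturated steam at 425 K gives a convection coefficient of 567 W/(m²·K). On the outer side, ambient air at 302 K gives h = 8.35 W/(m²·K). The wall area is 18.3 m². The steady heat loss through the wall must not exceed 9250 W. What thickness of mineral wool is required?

Thermal resistances in series:
R_inner film = 1/(h_i·A) = 1/(567×18.3) = 9.638×10^-5 K/W
R_copper = L/(kA) = 0.0036/(381×18.3) = 5.163×10^-7 K/W
R_outer film = 1/(h_o·A) = 1/(8.35×18.3) = 0.006544 K/W
Sum of the known resistances R_other = 0.006641 K/W
Required total resistance R_tot = ΔT/Q_allow = 123/9250 = 0.0133 K/W
R_mineral wool = R_tot − R_other = 0.006656 K/W
L = R·k·A = 0.006656×0.0367×18.3

L ≈ 4.47 mm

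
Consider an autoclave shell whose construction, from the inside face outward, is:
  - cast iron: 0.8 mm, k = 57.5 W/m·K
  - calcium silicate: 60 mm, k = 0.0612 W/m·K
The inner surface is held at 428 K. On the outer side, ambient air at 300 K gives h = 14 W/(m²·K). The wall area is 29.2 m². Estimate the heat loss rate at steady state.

Q ≈ 3550 W

Using the resistance-network approach (series):
R_cast iron = L/(kA) = 0.0008/(57.5×29.2) = 4.765×10^-7 K/W
R_calcium silicate = L/(kA) = 0.06/(0.0612×29.2) = 0.03358 K/W
R_outer film = 1/(h_o·A) = 1/(14×29.2) = 0.002446 K/W
R_total = 0.03602 K/W
Q = ΔT / R_total = 128 / 0.03602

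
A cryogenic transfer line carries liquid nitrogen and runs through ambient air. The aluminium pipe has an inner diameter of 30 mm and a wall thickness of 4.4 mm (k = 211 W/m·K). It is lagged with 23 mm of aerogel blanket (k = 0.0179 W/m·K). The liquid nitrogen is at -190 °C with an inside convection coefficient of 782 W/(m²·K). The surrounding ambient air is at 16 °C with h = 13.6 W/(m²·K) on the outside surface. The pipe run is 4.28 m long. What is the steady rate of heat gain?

Cylindrical conduction, so R = ln(r₂/r₁)/(2πkL) per layer, in series:
R_inner film = 1/(h_i·2πr₁L) = 1/(782×2π×0.015×4.28) = 0.00317 K/W
R_aluminium pipe wall = ln(19.4/15)/(2π×211×4.28) = 4.533×10^-5 K/W
R_aerogel blanket = ln(42.4/19.4)/(2π×0.0179×4.28) = 1.624 K/W
R_outer film = 1/(h_o·2πr_oL) = 1/(13.6×2π×0.0424×4.28) = 0.06449 K/W
R_total = 1.692 K/W
Q = ΔT/R_total = 206/1.692

Q ≈ 122 W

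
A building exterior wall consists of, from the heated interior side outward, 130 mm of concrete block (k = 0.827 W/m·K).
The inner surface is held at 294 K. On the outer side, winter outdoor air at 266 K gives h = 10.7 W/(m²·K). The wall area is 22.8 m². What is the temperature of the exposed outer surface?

Using the resistance-network approach (series):
R_concrete block = L/(kA) = 0.13/(0.827×22.8) = 0.006895 K/W
R_outer film = 1/(h_o·A) = 1/(10.7×22.8) = 0.004099 K/W
R_total = 0.01099 K/W;  Q = ΔT/R_total = 28/0.01099 = 2547 W
T_interface = T_inner − Q·ΣR(inner→interface) = 294 − 2550×0.006895

T ≈ 276 K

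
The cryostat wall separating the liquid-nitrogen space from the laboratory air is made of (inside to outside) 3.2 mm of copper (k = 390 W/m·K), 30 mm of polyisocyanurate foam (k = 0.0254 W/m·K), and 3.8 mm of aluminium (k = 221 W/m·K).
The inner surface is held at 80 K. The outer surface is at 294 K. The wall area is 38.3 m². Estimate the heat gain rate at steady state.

Using the resistance-network approach (series):
R_copper = L/(kA) = 0.0032/(390×38.3) = 2.142×10^-7 K/W
R_polyisocyanurate foam = L/(kA) = 0.03/(0.0254×38.3) = 0.03084 K/W
R_aluminium = L/(kA) = 0.0038/(221×38.3) = 4.489×10^-7 K/W
R_total = 0.03084 K/W
Q = ΔT / R_total = 214 / 0.03084

Q ≈ 6940 W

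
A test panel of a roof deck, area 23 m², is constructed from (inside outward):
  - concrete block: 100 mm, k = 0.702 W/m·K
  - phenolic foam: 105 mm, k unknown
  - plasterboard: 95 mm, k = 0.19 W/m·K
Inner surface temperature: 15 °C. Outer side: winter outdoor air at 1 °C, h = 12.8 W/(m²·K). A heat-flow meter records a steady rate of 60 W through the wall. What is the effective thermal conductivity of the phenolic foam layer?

Thermal resistances in series:
R_concrete block = L/(kA) = 0.1/(0.702×23) = 0.006193 K/W
R_plasterboard = L/(kA) = 0.095/(0.19×23) = 0.02174 K/W
R_outer film = 1/(h_o·A) = 1/(12.8×23) = 0.003397 K/W
Sum of known resistances R_other = 0.03133 K/W
Total R = ΔT/Q = 14/60 = 0.2333 K/W
R_phenolic foam = R_total − R_other = 0.202 K/W
k = L/(R·A) = 0.105/(0.202×23)

k ≈ 0.0226 W/(m·K)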